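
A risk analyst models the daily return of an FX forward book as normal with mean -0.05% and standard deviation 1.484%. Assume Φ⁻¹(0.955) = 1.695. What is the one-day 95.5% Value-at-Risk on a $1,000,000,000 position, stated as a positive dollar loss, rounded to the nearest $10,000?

$25,650,000

VaR = −μ + z·σ = −(-0.05%) + 1.695 × 1.484% = 2.565%.
On $1,000,000,000: 0.02565 × $1,000,000,000 = $25,650,000.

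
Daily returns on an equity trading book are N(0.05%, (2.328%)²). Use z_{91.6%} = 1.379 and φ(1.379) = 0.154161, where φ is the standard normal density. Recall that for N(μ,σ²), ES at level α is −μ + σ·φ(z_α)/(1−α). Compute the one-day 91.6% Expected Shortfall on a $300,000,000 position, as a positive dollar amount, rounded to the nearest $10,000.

$12,670,000

Tail multiplier: φ(z)/(1−α) = 0.154161 / 0.084 = 1.835.
ES = −(0.05%) + 2.328% × 1.835 = 4.222%.
On $300,000,000: 0.04222 × $300,000,000 = $12,666,000.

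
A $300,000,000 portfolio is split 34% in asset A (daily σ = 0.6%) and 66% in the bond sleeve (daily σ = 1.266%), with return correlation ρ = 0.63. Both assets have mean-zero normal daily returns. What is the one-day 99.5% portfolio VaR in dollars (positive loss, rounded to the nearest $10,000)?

$7,550,000

σ_p² = 0.34²·0.6² + 0.66²·1.266² + 2·0.63·0.34·0.66·0.6·1.266 = 0.9545 (%²).
σ_p = √0.9545 = 0.977%.
At 99.5%, z = 2.576.
VaR = 2.576 × 0.977% = 2.517%; on $300,000,000 that is $7,551,000.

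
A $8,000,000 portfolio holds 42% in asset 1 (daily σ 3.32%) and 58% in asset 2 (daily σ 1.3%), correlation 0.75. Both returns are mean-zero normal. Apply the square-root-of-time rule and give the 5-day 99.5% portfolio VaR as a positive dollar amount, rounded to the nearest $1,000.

$932,000

σ_p = √(0.42²·3.32² + 0.58²·1.3² + 2·0.75·0.42·0.58·3.32·1.3) = 2.022%.
σ_{5d} = 2.022% × √5 = 4.521%.
z(99.5%) = 2.576.
VaR = 2.576 × 4.521% = 11.646%; on $8,000,000 that is $931,680.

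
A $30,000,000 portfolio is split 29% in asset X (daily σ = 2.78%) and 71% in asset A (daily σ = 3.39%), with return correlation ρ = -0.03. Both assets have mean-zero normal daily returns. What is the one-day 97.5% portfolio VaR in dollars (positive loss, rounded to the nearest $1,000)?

$1,479,000

σ_p² = 0.29²·2.78² + 0.71²·3.39² + 2·-0.03·0.29·0.71·2.78·3.39 = 6.3267 (%²).
σ_p = √6.3267 = 2.515%.
At 97.5%, z = 1.960.
VaR = 1.960 × 2.515% = 4.929%; on $30,000,000 that is $1,478,700.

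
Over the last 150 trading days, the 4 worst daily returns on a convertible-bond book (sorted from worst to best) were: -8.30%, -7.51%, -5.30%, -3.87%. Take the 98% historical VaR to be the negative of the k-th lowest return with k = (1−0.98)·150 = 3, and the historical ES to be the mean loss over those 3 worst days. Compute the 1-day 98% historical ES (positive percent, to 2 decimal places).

7.04%

The 3 worst returns sum to -21.11%.
ES = −(-21.11%) / 3 = 7.0366…% ≈ 7.04%.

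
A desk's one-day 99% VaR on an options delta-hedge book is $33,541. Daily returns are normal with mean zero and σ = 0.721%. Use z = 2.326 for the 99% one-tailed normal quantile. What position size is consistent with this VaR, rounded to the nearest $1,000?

VaR as a fraction of value: z·σ = 2.326 × 0.721% = 1.67705%.
Position = $33,541 / 0.0167705 = $2,000,005.

$2,000,000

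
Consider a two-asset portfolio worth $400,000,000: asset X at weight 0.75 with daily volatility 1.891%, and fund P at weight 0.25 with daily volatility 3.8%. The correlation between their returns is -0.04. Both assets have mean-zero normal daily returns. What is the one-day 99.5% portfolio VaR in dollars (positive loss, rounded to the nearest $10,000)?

$17,260,000

σ_p² = 0.75²·1.891² + 0.25²·3.8² + 2·-0.04·0.75·0.25·1.891·3.8 = 2.8061 (%²).
σ_p = √2.8061 = 1.675%.
At 99.5%, z = 2.576.
VaR = 2.576 × 1.675% = 4.315%; on $400,000,000 that is $17,260,000.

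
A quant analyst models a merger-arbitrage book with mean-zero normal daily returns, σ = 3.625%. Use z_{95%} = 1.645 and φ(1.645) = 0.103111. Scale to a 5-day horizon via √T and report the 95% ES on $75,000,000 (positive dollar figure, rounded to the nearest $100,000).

σ_{5d} = 3.625% × √5 = 8.106%.
ES multiplier = φ(z)/(1−α) = 0.103111/0.05 = 2.062.
ES = 8.106% × 2.062 = 16.715%; on $75,000,000: $12,536,250.

$12,500,000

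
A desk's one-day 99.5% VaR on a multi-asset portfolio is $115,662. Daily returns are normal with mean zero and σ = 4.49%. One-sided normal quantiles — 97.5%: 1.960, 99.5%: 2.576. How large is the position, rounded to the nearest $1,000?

VaR as a fraction of value: z·σ = 2.576 × 4.49% = 11.5662%.
Position = $115,662 / 0.115662 = $999,997.

$1,000,000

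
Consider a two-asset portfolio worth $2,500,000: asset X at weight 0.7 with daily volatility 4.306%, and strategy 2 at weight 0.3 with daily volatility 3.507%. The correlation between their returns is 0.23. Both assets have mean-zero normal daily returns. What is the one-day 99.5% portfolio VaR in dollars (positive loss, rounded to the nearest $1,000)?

$220,000

σ_p² = 0.7²·4.306² + 0.3²·3.507² + 2·0.23·0.7·0.3·4.306·3.507 = 11.6511 (%²).
σ_p = √11.6511 = 3.413%.
At 99.5%, z = 2.576.
VaR = 2.576 × 3.413% = 8.792%; on $2,500,000 that is $219,800.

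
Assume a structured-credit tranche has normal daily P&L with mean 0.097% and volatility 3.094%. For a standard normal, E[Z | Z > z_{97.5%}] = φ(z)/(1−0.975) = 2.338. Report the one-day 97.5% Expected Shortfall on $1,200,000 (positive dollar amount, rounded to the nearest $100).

ES = −(0.097%) + 3.094% × 2.338 = 7.137%.
On $1,200,000: 0.07137 × $1,200,000 = $85,644.

$85,600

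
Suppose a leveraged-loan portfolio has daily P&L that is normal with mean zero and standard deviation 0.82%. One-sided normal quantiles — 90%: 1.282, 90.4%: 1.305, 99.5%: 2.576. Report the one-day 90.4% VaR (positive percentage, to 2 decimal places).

1.07%

VaR = z·σ = 1.305 × 0.82% = 1.070%.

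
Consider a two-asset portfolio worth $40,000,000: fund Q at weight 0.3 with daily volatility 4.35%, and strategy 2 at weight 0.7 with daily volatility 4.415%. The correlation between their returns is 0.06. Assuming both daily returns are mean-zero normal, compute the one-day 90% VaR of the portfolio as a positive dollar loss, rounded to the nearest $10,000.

σ_p² = 0.3²·4.35² + 0.7²·4.415² + 2·0.06·0.3·0.7·4.35·4.415 = 11.7382 (%²).
σ_p = √11.7382 = 3.426%.
At 90%, z = 1.282.
VaR = 1.282 × 3.426% = 4.392%; on $40,000,000 that is $1,756,800.

$1,760,000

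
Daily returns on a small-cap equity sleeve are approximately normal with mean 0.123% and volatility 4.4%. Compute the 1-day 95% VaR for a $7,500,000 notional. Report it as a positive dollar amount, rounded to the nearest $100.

At 95% one-sided, z = 1.645.
VaR = −μ + z·σ = −(0.123%) + 1.645 × 4.4% = 7.115%.
On $7,500,000: 0.07115 × $7,500,000 = $533,625.

$533,600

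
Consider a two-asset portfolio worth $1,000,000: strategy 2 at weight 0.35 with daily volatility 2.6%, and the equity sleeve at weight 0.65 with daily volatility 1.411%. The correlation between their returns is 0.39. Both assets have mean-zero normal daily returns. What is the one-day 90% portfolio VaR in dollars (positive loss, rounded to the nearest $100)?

σ_p² = 0.35²·2.6² + 0.65²·1.411² + 2·0.39·0.35·0.65·2.6·1.411 = 2.3203 (%²).
σ_p = √2.3203 = 1.523%.
At 90%, z = 1.282.
VaR = 1.282 × 1.523% = 1.952%; on $1,000,000 that is $19,520.

$19,500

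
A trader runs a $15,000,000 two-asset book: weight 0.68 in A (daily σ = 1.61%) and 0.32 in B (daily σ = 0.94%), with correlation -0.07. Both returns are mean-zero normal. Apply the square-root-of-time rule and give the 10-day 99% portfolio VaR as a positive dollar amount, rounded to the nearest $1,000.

$1,230,000

σ_p = √(0.68²·1.61² + 0.32²·0.94² + 2·-0.07·0.68·0.32·1.61·0.94) = 1.115%.
σ_{10d} = 1.115% × √10 = 3.526%.
z(99%) = 2.326.
VaR = 2.326 × 3.526% = 8.201%; on $15,000,000 that is $1,230,150.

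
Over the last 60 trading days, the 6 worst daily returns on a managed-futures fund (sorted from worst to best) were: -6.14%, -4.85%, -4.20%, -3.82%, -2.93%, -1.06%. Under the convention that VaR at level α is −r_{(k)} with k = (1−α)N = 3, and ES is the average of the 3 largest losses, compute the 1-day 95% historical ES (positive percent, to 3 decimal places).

5.063%

The 3 worst returns sum to -15.19%.
ES = −(-15.19%) / 3 = 5.0633…% ≈ 5.063%.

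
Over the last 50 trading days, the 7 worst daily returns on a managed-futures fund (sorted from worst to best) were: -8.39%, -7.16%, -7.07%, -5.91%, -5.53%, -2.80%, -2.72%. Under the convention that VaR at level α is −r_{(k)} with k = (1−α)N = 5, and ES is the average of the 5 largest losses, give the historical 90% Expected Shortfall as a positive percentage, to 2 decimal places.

6.81%

The 5 worst returns sum to -34.06%.
ES = −(-34.06%) / 5 = 6.812% ≈ 6.81%.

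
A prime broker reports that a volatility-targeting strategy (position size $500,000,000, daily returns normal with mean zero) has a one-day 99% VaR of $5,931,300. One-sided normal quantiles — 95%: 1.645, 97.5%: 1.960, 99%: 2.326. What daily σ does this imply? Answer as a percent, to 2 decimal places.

0.51%

VaR as a fraction: $5,931,300 / $500,000,000 = 1.186%.
σ = VaR / z = 1.186% / 2.326 = 0.510%.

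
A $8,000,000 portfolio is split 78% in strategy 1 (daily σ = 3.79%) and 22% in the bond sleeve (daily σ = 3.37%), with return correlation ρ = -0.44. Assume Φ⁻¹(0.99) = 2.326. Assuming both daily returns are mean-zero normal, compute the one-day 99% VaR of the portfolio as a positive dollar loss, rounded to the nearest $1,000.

σ_p² = 0.78²·3.79² + 0.22²·3.37² + 2·-0.44·0.78·0.22·3.79·3.37 = 7.3601 (%²).
σ_p = √7.3601 = 2.713%.
VaR = 2.326 × 2.713% = 6.310%; on $8,000,000 that is $504,800.

$505,000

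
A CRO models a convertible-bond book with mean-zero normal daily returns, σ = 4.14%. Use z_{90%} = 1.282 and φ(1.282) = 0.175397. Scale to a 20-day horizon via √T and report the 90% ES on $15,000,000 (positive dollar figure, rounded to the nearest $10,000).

$4,870,000

σ_{20d} = 4.14% × √20 = 18.515%.
ES multiplier = φ(z)/(1−α) = 0.175397/0.1 = 1.754.
ES = 18.515% × 1.754 = 32.475%; on $15,000,000: $4,871,250.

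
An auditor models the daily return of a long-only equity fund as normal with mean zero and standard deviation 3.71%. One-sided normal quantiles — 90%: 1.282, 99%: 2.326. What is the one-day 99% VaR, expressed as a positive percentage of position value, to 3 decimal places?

8.629%

VaR = z·σ = 2.326 × 3.71% = 8.629%.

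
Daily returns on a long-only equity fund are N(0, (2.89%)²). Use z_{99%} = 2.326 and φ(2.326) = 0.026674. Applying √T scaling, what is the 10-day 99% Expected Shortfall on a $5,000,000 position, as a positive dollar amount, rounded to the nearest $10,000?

$1,220,000

σ_{10d} = 2.89% × √10 = 9.139%.
ES multiplier = φ(z)/(1−α) = 0.026674/0.01 = 2.667.
ES = 9.139% × 2.667 = 24.374%; on $5,000,000: $1,218,700.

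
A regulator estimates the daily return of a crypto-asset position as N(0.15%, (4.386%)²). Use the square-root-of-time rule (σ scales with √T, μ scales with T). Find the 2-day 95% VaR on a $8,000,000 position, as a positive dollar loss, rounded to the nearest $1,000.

At 95%, z = 1.645.
σ_{2d} = 4.386% × √2 = 6.203%; μ_{2d} = 2 × 0.15% = 0.300%.
VaR = −(0.300%) + 1.645 × 6.203% = 9.904%.
On $8,000,000: 0.09904 × $8,000,000 = $792,320.

$792,000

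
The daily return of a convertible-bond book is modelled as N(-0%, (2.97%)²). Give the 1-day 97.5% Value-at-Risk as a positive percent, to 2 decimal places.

At 97.5% one-sided, z = 1.960.
VaR = z·σ = 1.960 × 2.97% = 5.821%.

5.82%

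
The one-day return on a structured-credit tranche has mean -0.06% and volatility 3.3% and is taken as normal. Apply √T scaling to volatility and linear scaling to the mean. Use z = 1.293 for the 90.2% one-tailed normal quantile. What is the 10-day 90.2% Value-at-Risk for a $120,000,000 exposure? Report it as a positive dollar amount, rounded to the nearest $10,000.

σ_{10d} = 3.3% × √10 = 10.436%; μ_{10d} = 10 × -0.06% = -0.600%.
VaR = −(-0.600%) + 1.293 × 10.436% = 14.094%.
On $120,000,000: 0.14094 × $120,000,000 = $16,912,800.

$16,910,000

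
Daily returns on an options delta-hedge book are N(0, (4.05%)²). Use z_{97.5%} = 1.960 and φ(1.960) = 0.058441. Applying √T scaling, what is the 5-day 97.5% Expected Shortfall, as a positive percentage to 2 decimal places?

σ_{5d} = 4.05% × √5 = 9.056%.
ES multiplier = φ(z)/(1−α) = 0.058441/0.025 = 2.338.
ES = 9.056% × 2.338 = 21.173%.

21.17%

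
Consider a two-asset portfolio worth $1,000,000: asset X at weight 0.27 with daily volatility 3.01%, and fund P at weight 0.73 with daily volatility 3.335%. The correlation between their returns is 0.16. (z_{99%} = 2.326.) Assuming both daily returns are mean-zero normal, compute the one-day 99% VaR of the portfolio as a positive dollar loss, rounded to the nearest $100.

$62,500

σ_p² = 0.27²·3.01² + 0.73²·3.335² + 2·0.16·0.27·0.73·3.01·3.335 = 7.2207 (%²).
σ_p = √7.2207 = 2.687%.
VaR = 2.326 × 2.687% = 6.250%; on $1,000,000 that is $62,500.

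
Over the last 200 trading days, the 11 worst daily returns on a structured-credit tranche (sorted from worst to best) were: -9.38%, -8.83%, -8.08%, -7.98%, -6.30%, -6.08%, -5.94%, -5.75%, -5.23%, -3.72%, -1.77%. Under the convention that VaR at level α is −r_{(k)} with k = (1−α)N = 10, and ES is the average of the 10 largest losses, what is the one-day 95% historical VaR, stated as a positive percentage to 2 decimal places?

3.72%

k = 10; the 10th lowest return is -3.72%, so VaR = 3.72%.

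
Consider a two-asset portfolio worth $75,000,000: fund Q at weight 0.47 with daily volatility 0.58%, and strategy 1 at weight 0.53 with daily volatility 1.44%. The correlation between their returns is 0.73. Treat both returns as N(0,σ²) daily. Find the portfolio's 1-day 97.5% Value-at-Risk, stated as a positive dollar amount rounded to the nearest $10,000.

$1,440,000

σ_p² = 0.47²·0.58² + 0.53²·1.44² + 2·0.73·0.47·0.53·0.58·1.44 = 0.9605 (%²).
σ_p = √0.9605 = 0.980%.
At 97.5%, z = 1.960.
VaR = 1.960 × 0.980% = 1.921%; on $75,000,000 that is $1,440,750.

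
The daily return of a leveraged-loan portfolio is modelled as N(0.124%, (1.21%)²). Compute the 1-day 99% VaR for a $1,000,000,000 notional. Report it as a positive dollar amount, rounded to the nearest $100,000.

At 99% one-sided, z = 2.326.
VaR = −μ + z·σ = −(0.124%) + 2.326 × 1.21% = 2.690%.
On $1,000,000,000: 0.02690 × $1,000,000,000 = $26,900,000.

$26,900,000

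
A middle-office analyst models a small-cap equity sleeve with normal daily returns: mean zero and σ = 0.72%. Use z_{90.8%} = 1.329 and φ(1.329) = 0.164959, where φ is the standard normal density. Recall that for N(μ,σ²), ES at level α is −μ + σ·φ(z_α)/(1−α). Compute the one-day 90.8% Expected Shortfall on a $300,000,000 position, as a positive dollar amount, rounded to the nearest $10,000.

$3,870,000

Tail multiplier: φ(z)/(1−α) = 0.164959 / 0.092 = 1.793.
ES = 0.72% × 1.793 = 1.291%.
On $300,000,000: 0.01291 × $300,000,000 = $3,873,000.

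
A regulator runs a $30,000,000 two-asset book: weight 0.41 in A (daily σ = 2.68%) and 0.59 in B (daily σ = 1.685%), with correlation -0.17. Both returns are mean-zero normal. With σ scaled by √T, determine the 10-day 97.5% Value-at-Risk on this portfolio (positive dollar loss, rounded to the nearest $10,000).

$2,510,000

σ_p = √(0.41²·2.68² + 0.59²·1.685² + 2·-0.17·0.41·0.59·2.68·1.685) = 1.351%.
σ_{10d} = 1.351% × √10 = 4.272%.
z(97.5%) = 1.960.
VaR = 1.960 × 4.272% = 8.373%; on $30,000,000 that is $2,511,900.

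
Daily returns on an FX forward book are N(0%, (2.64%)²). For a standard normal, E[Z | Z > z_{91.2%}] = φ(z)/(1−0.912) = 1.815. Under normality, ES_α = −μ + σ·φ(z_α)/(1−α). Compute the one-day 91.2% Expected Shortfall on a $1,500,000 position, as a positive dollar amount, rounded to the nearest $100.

$71,900

ES = 2.64% × 1.815 = 4.792%.
On $1,500,000: 0.04792 × $1,500,000 = $71,880.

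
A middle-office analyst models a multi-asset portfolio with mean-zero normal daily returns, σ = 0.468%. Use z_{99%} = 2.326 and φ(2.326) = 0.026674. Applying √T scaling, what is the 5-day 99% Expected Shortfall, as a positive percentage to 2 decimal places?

2.79%

σ_{5d} = 0.468% × √5 = 1.046%.
ES multiplier = φ(z)/(1−α) = 0.026674/0.01 = 2.667.
ES = 1.046% × 2.667 = 2.790%.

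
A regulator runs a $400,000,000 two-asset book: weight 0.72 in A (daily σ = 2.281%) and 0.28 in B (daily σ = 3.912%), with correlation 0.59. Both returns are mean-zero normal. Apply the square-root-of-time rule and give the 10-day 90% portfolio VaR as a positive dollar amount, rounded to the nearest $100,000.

σ_p = √(0.72²·2.281² + 0.28²·3.912² + 2·0.59·0.72·0.28·2.281·3.912) = 2.454%.
σ_{10d} = 2.454% × √10 = 7.760%.
z(90%) = 1.282.
VaR = 1.282 × 7.760% = 9.948%; on $400,000,000 that is $39,792,000.

$39,800,000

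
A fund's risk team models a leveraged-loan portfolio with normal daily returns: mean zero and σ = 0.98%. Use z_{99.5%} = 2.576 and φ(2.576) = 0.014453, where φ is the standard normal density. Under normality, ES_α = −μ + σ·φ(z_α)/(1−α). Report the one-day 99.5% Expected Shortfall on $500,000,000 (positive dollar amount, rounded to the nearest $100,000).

$14,200,000

Tail multiplier: φ(z)/(1−α) = 0.014453 / 0.005 = 2.891.
ES = 0.98% × 2.891 = 2.833%.
On $500,000,000: 0.02833 × $500,000,000 = $14,165,000.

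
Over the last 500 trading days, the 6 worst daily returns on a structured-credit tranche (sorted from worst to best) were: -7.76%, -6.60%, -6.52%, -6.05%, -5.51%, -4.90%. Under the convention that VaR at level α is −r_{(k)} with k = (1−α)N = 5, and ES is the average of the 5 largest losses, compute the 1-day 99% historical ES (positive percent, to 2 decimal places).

The 5 worst returns sum to -32.44%.
ES = −(-32.44%) / 5 = 6.488% ≈ 6.49%.

6.49%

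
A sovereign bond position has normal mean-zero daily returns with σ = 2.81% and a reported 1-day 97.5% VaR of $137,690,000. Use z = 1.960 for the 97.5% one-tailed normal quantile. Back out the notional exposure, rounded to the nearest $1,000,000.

VaR as a fraction of value: z·σ = 1.960 × 2.81% = 5.5076%.
Position = $137,690,000 / 0.055076 = $2,500,000,000.

$2,500,000,000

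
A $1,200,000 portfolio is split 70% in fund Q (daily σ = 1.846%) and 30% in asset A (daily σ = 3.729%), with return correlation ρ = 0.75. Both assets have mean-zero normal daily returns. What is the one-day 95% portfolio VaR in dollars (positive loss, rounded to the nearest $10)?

σ_p² = 0.7²·1.846² + 0.3²·3.729² + 2·0.75·0.7·0.3·1.846·3.729 = 5.0896 (%²).
σ_p = √5.0896 = 2.256%.
At 95%, z = 1.645.
VaR = 1.645 × 2.256% = 3.711%; on $1,200,000 that is $44,532.

$44,530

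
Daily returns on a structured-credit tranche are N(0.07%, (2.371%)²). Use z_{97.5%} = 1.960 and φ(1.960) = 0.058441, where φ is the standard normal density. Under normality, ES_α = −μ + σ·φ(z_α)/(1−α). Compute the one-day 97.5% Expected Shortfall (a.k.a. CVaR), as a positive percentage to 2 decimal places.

Tail multiplier: φ(z)/(1−α) = 0.058441 / 0.025 = 2.338.
ES = −(0.07%) + 2.371% × 2.338 = 5.473%.

5.47%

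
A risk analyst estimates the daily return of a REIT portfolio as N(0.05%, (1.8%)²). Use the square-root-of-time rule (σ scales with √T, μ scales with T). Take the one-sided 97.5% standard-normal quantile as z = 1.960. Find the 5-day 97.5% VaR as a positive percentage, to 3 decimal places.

σ_{5d} = 1.8% × √5 = 4.025%; μ_{5d} = 5 × 0.05% = 0.250%.
VaR = −(0.250%) + 1.960 × 4.025% = 7.639%.

7.639%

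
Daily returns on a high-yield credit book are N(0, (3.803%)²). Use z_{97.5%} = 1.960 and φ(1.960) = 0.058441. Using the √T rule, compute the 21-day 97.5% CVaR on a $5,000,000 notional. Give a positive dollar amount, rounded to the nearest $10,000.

$2,040,000

σ_{21d} = 3.803% × √21 = 17.428%.
ES multiplier = φ(z)/(1−α) = 0.058441/0.025 = 2.338.
ES = 17.428% × 2.338 = 40.747%; on $5,000,000: $2,037,350.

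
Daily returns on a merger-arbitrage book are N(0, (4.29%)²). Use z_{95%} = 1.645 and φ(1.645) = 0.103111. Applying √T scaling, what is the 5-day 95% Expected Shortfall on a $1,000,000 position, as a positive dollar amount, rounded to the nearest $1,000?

σ_{5d} = 4.29% × √5 = 9.593%.
ES multiplier = φ(z)/(1−α) = 0.103111/0.05 = 2.062.
ES = 9.593% × 2.062 = 19.781%; on $1,000,000: $197,810.

$198,000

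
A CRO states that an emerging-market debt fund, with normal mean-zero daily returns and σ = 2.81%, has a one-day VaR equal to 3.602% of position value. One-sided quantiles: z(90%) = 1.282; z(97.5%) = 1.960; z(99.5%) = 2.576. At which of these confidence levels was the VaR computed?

90%

Implied z = VaR/σ = 3.602 / 2.81 = 1.282.
This matches z(90%) = 1.282.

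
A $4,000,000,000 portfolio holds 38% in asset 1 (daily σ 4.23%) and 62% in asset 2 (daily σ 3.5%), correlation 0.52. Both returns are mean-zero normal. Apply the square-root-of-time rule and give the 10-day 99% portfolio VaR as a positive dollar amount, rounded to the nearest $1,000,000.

σ_p = √(0.38²·4.23² + 0.62²·3.5² + 2·0.52·0.38·0.62·4.23·3.5) = 3.305%.
σ_{10d} = 3.305% × √10 = 10.451%.
z(99%) = 2.326.
VaR = 2.326 × 10.451% = 24.309%; on $4,000,000,000 that is $972,360,000.

$972,000,000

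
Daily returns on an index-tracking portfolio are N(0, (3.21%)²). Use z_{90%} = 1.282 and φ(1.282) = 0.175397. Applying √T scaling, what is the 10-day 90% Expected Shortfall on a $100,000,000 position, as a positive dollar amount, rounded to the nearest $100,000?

$17,800,000

σ_{10d} = 3.21% × √10 = 10.151%.
ES multiplier = φ(z)/(1−α) = 0.175397/0.1 = 1.754.
ES = 10.151% × 1.754 = 17.805%; on $100,000,000: $17,805,000.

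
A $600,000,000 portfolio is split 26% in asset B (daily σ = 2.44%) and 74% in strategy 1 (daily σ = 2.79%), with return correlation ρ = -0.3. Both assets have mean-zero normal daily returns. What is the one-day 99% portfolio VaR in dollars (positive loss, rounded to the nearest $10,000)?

σ_p² = 0.26²·2.44² + 0.74²·2.79² + 2·-0.3·0.26·0.74·2.44·2.79 = 3.8792 (%²).
σ_p = √3.8792 = 1.970%.
At 99%, z = 2.326.
VaR = 2.326 × 1.970% = 4.582%; on $600,000,000 that is $27,492,000.

$27,490,000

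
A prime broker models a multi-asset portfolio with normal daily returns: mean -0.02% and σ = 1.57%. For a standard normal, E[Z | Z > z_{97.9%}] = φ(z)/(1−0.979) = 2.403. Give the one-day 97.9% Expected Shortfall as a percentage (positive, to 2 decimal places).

ES = −(-0.02%) + 1.57% × 2.403 = 3.793%.

3.79%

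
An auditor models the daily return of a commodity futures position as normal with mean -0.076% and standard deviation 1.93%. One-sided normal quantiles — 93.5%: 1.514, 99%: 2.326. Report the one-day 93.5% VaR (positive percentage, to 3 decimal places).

VaR = −μ + z·σ = −(-0.076%) + 1.514 × 1.93% = 2.998%.

2.998%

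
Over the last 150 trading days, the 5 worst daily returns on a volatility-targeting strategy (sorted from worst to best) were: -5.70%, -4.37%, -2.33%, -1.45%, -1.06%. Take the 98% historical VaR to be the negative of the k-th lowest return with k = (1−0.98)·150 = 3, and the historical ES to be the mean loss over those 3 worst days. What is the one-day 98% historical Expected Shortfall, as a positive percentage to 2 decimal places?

The 3 worst returns sum to -12.40%.
ES = −(-12.40%) / 3 = 4.1333…% ≈ 4.13%.

4.13%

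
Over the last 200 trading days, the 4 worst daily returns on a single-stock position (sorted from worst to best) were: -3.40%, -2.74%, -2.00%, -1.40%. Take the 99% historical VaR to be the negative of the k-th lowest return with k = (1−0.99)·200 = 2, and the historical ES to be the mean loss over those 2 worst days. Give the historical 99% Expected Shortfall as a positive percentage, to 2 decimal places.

The 2 worst returns sum to -6.14%.
ES = −(-6.14%) / 2 = 3.07%.

3.07%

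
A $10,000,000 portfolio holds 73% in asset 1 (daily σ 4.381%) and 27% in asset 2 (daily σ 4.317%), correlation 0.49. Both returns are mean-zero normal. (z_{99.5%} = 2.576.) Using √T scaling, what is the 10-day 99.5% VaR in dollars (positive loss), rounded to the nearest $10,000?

$3,180,000

σ_p = √(0.73²·4.381² + 0.27²·4.317² + 2·0.49·0.73·0.27·4.381·4.317) = 3.904%.
σ_{10d} = 3.904% × √10 = 12.346%.
VaR = 2.576 × 12.346% = 31.803%; on $10,000,000 that is $3,180,300.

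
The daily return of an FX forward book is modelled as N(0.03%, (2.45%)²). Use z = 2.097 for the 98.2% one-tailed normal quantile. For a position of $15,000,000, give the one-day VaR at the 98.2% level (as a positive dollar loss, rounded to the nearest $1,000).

$766,000

VaR = −μ + z·σ = −(0.03%) + 2.097 × 2.45% = 5.108%.
On $15,000,000: 0.05108 × $15,000,000 = $766,200.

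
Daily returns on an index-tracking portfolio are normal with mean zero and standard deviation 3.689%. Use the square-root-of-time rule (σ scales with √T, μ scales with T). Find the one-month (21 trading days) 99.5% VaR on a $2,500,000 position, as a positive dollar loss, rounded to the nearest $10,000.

At 99.5%, z = 2.576.
σ_{21d} = 3.689% × √21 = 16.905%.
VaR = 2.576 × 16.905% = 43.547%.
On $2,500,000: 0.43547 × $2,500,000 = $1,088,675.

$1,090,000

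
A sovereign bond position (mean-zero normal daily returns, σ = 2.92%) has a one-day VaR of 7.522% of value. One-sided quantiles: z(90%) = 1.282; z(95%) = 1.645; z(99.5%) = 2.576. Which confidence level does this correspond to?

99.5%

Implied z = VaR/σ = 7.522 / 2.92 = 2.576.
This matches z(99.5%) = 2.576.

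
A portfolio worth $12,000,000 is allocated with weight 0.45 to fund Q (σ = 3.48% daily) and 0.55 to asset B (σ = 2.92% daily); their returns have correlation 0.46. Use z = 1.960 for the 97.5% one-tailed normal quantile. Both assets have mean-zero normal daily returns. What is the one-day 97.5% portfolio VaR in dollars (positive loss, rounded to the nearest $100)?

$637,400

σ_p² = 0.45²·3.48² + 0.55²·2.92² + 2·0.46·0.45·0.55·3.48·2.92 = 7.3454 (%²).
σ_p = √7.3454 = 2.710%.
VaR = 1.960 × 2.710% = 5.312%; on $12,000,000 that is $637,440.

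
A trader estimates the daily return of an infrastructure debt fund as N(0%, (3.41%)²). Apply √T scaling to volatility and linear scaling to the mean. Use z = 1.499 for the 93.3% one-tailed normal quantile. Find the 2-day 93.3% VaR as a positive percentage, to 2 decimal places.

7.23%

σ_{2d} = 3.41% × √2 = 4.822%.
VaR = 1.499 × 4.822% = 7.228%.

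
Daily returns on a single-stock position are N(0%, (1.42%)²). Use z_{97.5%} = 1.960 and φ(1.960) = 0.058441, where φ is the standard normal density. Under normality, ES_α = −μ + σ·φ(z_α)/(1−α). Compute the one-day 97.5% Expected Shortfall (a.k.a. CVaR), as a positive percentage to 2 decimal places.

Tail multiplier: φ(z)/(1−α) = 0.058441 / 0.025 = 2.338.
ES = 1.42% × 2.338 = 3.320%.

3.32%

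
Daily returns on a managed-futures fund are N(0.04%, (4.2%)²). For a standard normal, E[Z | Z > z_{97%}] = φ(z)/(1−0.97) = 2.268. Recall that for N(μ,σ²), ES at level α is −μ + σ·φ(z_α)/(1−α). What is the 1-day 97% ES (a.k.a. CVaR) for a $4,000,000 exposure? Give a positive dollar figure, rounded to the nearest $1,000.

ES = −(0.04%) + 4.2% × 2.268 = 9.486%.
On $4,000,000: 0.09486 × $4,000,000 = $379,440.

$379,000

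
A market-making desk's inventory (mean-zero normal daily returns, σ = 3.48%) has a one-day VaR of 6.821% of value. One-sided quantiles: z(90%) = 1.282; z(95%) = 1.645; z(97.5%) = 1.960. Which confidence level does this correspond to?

97.5%

Implied z = VaR/σ = 6.821 / 3.48 = 1.960.
This matches z(97.5%) = 1.960.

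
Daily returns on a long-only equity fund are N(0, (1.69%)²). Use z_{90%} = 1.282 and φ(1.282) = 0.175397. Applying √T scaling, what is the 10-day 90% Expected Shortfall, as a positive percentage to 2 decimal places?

9.37%

σ_{10d} = 1.69% × √10 = 5.344%.
ES multiplier = φ(z)/(1−α) = 0.175397/0.1 = 1.754.
ES = 5.344% × 1.754 = 9.373%.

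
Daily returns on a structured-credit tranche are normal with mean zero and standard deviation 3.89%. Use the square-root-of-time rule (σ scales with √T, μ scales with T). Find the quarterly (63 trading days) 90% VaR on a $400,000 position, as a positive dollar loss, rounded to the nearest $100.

At 90%, z = 1.282.
σ_{63d} = 3.89% × √63 = 30.876%.
VaR = 1.282 × 30.876% = 39.583%.
On $400,000: 0.39583 × $400,000 = $158,332.

$158,300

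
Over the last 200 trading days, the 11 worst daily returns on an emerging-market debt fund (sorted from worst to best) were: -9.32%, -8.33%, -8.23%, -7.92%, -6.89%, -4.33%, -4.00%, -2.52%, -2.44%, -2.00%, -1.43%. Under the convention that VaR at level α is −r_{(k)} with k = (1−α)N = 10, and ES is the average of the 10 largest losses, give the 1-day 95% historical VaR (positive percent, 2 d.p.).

k = 10; the 10th lowest return is -2.00%, so VaR = 2.00%.

2.00%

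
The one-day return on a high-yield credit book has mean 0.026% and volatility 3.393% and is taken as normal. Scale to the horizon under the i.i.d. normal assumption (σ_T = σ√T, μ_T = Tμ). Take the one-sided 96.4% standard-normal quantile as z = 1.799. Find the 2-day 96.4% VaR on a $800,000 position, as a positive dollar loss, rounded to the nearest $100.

$68,600

σ_{2d} = 3.393% × √2 = 4.798%; μ_{2d} = 2 × 0.026% = 0.052%.
VaR = −(0.052%) + 1.799 × 4.798% = 8.580%.
On $800,000: 0.08580 × $800,000 = $68,640.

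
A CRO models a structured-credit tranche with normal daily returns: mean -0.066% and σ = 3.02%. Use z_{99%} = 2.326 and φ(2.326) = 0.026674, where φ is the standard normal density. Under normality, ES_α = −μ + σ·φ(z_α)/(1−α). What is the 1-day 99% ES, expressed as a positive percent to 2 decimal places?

8.12%

Tail multiplier: φ(z)/(1−α) = 0.026674 / 0.01 = 2.667.
ES = −(-0.066%) + 3.02% × 2.667 = 8.120%.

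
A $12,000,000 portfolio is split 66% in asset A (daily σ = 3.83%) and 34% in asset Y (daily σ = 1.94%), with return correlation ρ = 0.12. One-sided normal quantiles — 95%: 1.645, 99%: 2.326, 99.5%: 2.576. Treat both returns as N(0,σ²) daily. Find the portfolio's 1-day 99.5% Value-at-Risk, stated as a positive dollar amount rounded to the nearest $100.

$830,900

σ_p² = 0.66²·3.83² + 0.34²·1.94² + 2·0.12·0.66·0.34·3.83·1.94 = 7.2250 (%²).
σ_p = √7.2250 = 2.688%.
VaR = 2.576 × 2.688% = 6.924%; on $12,000,000 that is $830,880.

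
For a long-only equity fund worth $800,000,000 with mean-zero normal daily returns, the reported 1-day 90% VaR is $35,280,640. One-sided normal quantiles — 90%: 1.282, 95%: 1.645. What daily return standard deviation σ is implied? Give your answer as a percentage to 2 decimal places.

3.44%

VaR as a fraction: $35,280,640 / $800,000,000 = 4.410%.
σ = VaR / z = 4.410% / 1.282 = 3.440%.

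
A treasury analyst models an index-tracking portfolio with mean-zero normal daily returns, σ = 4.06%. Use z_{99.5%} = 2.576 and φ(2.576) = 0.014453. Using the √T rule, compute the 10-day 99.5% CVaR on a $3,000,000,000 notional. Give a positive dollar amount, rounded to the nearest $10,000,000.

σ_{10d} = 4.06% × √10 = 12.839%.
ES multiplier = φ(z)/(1−α) = 0.014453/0.005 = 2.891.
ES = 12.839% × 2.891 = 37.118%; on $3,000,000,000: $1,113,540,000.

$1,110,000,000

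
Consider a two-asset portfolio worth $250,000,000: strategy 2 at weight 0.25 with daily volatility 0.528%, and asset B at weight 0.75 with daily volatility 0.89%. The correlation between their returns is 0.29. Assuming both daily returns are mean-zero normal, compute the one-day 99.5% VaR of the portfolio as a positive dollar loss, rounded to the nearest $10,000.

σ_p² = 0.25²·0.528² + 0.75²·0.89² + 2·0.29·0.25·0.75·0.528·0.89 = 0.5141 (%²).
σ_p = √0.5141 = 0.717%.
At 99.5%, z = 2.576.
VaR = 2.576 × 0.717% = 1.847%; on $250,000,000 that is $4,617,500.

$4,620,000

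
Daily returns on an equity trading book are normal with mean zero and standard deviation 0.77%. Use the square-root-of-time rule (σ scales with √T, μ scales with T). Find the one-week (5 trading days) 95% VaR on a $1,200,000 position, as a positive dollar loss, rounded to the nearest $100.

At 95%, z = 1.645.
σ_{5d} = 0.77% × √5 = 1.722%.
VaR = 1.645 × 1.722% = 2.833%.
On $1,200,000: 0.02833 × $1,200,000 = $33,996.

$34,000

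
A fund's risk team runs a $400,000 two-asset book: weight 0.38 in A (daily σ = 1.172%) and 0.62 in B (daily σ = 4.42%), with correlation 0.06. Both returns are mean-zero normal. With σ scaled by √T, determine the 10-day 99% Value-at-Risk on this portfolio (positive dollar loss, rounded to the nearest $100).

σ_p = √(0.38²·1.172² + 0.62²·4.42² + 2·0.06·0.38·0.62·1.172·4.42) = 2.803%.
σ_{10d} = 2.803% × √10 = 8.864%.
z(99%) = 2.326.
VaR = 2.326 × 8.864% = 20.618%; on $400,000 that is $82,472.

$82,500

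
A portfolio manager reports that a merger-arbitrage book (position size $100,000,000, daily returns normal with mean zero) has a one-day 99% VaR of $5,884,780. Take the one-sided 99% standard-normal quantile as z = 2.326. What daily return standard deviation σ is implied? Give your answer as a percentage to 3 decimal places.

VaR as a fraction: $5,884,780 / $100,000,000 = 5.885%.
σ = VaR / z = 5.885% / 2.326 = 2.530%.

2.530%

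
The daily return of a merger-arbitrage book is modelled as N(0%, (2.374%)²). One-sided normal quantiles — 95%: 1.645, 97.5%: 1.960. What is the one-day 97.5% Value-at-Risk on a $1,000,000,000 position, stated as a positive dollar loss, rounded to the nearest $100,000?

$46,500,000

VaR = z·σ = 1.960 × 2.374% = 4.653%.
On $1,000,000,000: 0.04653 × $1,000,000,000 = $46,530,000.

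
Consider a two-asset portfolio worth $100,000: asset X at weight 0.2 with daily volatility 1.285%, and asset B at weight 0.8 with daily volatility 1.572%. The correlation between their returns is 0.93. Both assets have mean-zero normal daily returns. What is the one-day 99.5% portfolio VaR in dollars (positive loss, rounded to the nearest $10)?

$3,860

σ_p² = 0.2²·1.285² + 0.8²·1.572² + 2·0.93·0.2·0.8·1.285·1.572 = 2.2488 (%²).
σ_p = √2.2488 = 1.500%.
At 99.5%, z = 2.576.
VaR = 2.576 × 1.500% = 3.864%; on $100,000 that is $3,864.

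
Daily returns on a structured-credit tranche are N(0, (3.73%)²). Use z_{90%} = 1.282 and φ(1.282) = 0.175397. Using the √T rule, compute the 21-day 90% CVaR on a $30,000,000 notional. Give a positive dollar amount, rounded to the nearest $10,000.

σ_{21d} = 3.73% × √21 = 17.093%.
ES multiplier = φ(z)/(1−α) = 0.175397/0.1 = 1.754.
ES = 17.093% × 1.754 = 29.981%; on $30,000,000: $8,994,300.

$8,990,000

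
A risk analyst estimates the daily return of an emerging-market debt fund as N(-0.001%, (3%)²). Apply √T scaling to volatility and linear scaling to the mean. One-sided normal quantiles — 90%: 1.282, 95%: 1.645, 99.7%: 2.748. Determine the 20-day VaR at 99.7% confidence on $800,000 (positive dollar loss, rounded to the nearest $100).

$295,100

σ_{20d} = 3% × √20 = 13.416%; μ_{20d} = 20 × -0.001% = -0.020%.
VaR = −(-0.020%) + 2.748 × 13.416% = 36.887%.
On $800,000: 0.36887 × $800,000 = $295,096.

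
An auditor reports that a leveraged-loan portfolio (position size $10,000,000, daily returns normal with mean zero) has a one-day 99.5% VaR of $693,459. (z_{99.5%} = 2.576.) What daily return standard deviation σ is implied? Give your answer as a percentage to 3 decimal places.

VaR as a fraction: $693,459 / $10,000,000 = 6.935%.
σ = VaR / z = 6.935% / 2.576 = 2.692%.

2.692%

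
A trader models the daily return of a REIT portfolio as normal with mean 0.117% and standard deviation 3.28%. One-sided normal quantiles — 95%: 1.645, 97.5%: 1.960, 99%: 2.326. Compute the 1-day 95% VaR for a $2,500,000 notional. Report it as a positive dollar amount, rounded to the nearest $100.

VaR = −μ + z·σ = −(0.117%) + 1.645 × 3.28% = 5.279%.
On $2,500,000: 0.05279 × $2,500,000 = $131,975.

$132,000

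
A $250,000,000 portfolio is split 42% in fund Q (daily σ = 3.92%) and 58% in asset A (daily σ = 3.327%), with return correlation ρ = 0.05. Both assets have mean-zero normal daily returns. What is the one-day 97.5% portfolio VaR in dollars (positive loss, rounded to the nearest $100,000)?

σ_p² = 0.42²·3.92² + 0.58²·3.327² + 2·0.05·0.42·0.58·3.92·3.327 = 6.7519 (%²).
σ_p = √6.7519 = 2.598%.
At 97.5%, z = 1.960.
VaR = 1.960 × 2.598% = 5.092%; on $250,000,000 that is $12,730,000.

$12,700,000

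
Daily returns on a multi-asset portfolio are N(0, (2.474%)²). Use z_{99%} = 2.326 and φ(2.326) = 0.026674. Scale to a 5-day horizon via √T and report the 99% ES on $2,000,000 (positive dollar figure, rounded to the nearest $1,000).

σ_{5d} = 2.474% × √5 = 5.532%.
ES multiplier = φ(z)/(1−α) = 0.026674/0.01 = 2.667.
ES = 5.532% × 2.667 = 14.754%; on $2,000,000: $295,080.

$295,000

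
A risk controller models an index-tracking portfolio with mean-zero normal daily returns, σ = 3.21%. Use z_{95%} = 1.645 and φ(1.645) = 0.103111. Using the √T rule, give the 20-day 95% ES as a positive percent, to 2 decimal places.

σ_{20d} = 3.21% × √20 = 14.356%.
ES multiplier = φ(z)/(1−α) = 0.103111/0.05 = 2.062.
ES = 14.356% × 2.062 = 29.602%.

29.60%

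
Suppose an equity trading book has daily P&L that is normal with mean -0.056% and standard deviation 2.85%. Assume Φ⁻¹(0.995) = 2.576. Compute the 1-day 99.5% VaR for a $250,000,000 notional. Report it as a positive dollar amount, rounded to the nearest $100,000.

$18,500,000

VaR = −μ + z·σ = −(-0.056%) + 2.576 × 2.85% = 7.398%.
On $250,000,000: 0.07398 × $250,000,000 = $18,495,000.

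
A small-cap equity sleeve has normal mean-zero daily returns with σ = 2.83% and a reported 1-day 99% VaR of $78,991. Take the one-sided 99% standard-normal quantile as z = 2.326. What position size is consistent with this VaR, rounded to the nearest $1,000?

$1,200,000

VaR as a fraction of value: z·σ = 2.326 × 2.83% = 6.58258%.
Position = $78,991 / 0.0658258 = $1,200,001.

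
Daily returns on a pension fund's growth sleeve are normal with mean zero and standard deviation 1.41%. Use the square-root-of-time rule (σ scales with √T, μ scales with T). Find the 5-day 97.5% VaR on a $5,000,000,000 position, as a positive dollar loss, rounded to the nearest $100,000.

$309,000,000

At 97.5%, z = 1.960.
σ_{5d} = 1.41% × √5 = 3.153%.
VaR = 1.960 × 3.153% = 6.180%.
On $5,000,000,000: 0.06180 × $5,000,000,000 = $309,000,000.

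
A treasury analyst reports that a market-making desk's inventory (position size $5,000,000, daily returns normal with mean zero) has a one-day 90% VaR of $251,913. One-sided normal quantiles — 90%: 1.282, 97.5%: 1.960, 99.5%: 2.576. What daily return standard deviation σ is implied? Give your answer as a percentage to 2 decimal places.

VaR as a fraction: $251,913 / $5,000,000 = 5.038%.
σ = VaR / z = 5.038% / 1.282 = 3.930%.

3.93%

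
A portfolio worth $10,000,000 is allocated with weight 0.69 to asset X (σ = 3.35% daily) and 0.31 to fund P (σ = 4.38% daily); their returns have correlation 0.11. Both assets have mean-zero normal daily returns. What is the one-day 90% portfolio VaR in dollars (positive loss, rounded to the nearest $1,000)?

σ_p² = 0.69²·3.35² + 0.31²·4.38² + 2·0.11·0.69·0.31·3.35·4.38 = 7.8771 (%²).
σ_p = √7.8771 = 2.807%.
At 90%, z = 1.282.
VaR = 1.282 × 2.807% = 3.599%; on $10,000,000 that is $359,900.

$360,000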